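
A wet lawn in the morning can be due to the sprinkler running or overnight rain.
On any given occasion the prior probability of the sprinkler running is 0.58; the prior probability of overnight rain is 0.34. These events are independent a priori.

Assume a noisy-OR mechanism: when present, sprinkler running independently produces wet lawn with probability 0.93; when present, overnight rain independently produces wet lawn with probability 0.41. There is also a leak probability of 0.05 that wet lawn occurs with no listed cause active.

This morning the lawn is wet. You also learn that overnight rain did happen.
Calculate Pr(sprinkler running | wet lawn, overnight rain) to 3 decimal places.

Pr(sprinkler running | wet lawn, overnight rain) ≈ 0.751

Under noisy-OR, P(wet lawn | causes) = 1 − (1−0.05)·∏(1−qᵢ) over the active causes.
P(wet lawn | overnight rain) = 0.4395·0.42 + 0.960765·0.58 = 0.184590 + 0.557244 = 0.741834
Restricting to configurations with sprinkler running present: 0.960765·0.58 = 0.557244.
Hence the posterior is 0.557244/0.741834 ≈ 0.751.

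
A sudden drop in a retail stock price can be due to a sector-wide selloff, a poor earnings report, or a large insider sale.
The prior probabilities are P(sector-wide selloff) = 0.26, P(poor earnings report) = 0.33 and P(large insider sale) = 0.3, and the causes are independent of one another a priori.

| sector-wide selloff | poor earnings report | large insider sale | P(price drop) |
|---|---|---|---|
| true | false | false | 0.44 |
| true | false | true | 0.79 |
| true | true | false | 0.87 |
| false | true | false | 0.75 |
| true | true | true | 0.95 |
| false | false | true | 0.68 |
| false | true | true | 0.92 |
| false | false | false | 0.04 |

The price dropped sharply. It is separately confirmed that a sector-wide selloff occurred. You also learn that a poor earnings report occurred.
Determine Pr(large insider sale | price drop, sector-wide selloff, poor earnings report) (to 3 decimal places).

Pr(large insider sale | price drop, sector-wide selloff, poor earnings report) ≈ 0.319

Enumerate both values of large insider sale and weight by the priors:
  P(price drop | sector-wide selloff, poor earnings report) = 0.87×0.7 + 0.95×0.3
        = 0.609000 + 0.285000 = 0.894000
Keeping only the large insider sale-present terms gives 0.285000, so
  P(large insider sale | price drop, sector-wide selloff, poor earnings report) = 0.285000 / 0.894000 ≈ 0.319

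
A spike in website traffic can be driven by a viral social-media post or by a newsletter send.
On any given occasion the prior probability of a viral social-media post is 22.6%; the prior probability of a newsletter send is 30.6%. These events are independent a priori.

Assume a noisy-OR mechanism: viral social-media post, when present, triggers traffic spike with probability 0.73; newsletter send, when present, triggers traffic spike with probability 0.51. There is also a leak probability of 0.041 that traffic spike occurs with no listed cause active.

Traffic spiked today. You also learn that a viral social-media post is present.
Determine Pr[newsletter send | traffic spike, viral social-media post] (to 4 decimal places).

Pr[newsletter send | traffic spike, viral social-media post] ≈ 0.3419

Under noisy-OR, P(traffic spike | causes) = 1 − (1−0.041)·∏(1−qᵢ) over the active causes.
Enumerate both values of newsletter send and weight by the priors:
  P(traffic spike | viral social-media post) = 0.74107×0.694 + 0.873124×0.306
        = 0.514303 + 0.267176 = 0.781479
Configurations with newsletter send contribute 0.267176, so
  P(newsletter send | traffic spike, viral social-media post) = 0.267176 / 0.781479 ≈ 0.3419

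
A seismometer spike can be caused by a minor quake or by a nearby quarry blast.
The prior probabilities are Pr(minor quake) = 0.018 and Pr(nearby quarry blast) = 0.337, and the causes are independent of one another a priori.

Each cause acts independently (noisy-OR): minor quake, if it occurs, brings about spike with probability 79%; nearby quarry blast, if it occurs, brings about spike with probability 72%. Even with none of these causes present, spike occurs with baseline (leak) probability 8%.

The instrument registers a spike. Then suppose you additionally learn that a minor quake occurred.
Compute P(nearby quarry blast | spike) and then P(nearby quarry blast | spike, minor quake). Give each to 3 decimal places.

P(nearby quarry blast | spike) ≈ 0.803; P(nearby quarry blast | spike, minor quake) ≈ 0.373

Under noisy-OR, P(spike | causes) = 1 − (1−0.08)·∏(1−qᵢ) over the active causes.
P(spike) = 0.08*0.982*0.663 + 0.7424*0.982*0.337 + 0.8068*0.018*0.663 + 0.945904*0.018*0.337 = 0.052085 + 0.245685 + 0.009628 + 0.005738 = 0.313136
Of this, 0.251423 comes from 0.245685 + 0.005738 (the nearby quarry blast=true cases).
P(nearby quarry blast | spike) = 0.251423 / 0.313136 ≈ 0.803

Now condition on the additional information:
Weight on nearby quarry blast=true, given the evidence: 0.945904*0.337 = 0.318770
Denominator P(spike | minor quake): 0.8068*0.663 + 0.945904*0.337 = 0.853678
P(nearby quarry blast | spike, minor quake) = 0.318770/0.853678 ≈ 0.373
— minor quake explains away the evidence for nearby quarry blast.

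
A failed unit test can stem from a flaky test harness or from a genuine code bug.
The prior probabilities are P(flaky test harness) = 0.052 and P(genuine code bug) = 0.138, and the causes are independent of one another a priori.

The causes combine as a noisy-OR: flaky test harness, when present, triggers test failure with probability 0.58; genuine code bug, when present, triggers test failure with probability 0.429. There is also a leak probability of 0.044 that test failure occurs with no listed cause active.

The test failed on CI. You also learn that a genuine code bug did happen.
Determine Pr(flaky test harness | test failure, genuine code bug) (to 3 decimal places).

Under noisy-OR, P(test failure | causes) = 1 − (1−0.044)·∏(1−qᵢ) over the active causes.
Numerator (weight on configurations with flaky test harness): 0.770732·0.052 = 0.040078
Denominator P(test failure | genuine code bug): 0.454124·0.948 + 0.770732·0.052 = 0.470588
Posterior = 0.040078 / 0.470588 ≈ 0.085

Pr(flaky test harness | test failure, genuine code bug) ≈ 0.085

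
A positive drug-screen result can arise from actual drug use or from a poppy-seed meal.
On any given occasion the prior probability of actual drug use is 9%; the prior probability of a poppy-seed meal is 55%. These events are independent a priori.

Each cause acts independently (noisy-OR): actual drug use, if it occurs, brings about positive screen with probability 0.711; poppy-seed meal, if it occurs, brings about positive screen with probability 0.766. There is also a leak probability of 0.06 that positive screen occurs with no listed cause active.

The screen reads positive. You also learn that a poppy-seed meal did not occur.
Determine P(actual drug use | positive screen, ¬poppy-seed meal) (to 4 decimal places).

P(actual drug use | positive screen, ¬poppy-seed meal) ≈ 0.5456

Under noisy-OR, P(positive screen | causes) = 1 − (1−0.06)·∏(1−qᵢ) over the active causes.
Sum P(positive screen|·) weighted by the priors over both values of actual drug use:
  P(positive screen | ¬poppy-seed meal) = 0.06·0.91 + 0.72834·0.09
        = 0.054600 + 0.065551 = 0.120151
Keeping only the actual drug use-present terms gives 0.065551, so
  P(actual drug use | positive screen, ¬poppy-seed meal) = 0.065551 / 0.120151 ≈ 0.5456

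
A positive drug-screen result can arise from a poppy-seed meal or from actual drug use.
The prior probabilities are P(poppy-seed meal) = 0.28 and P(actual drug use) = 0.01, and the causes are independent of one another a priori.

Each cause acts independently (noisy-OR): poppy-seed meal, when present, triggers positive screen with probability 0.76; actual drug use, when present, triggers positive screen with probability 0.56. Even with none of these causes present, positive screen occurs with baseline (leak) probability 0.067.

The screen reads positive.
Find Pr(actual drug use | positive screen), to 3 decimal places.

Pr(actual drug use | positive screen) ≈ 0.025

Under noisy-OR, P(positive screen | causes) = 1 − (1−0.067)·∏(1−qᵢ) over the active causes.
Sum P(positive screen|·) weighted by the priors over the 4 (poppy-seed meal, actual drug use) configurations:
  P(positive screen) = 0.067×0.72×0.99 + 0.58948×0.72×0.01 + 0.77608×0.28×0.99 + 0.901475×0.28×0.01
        = 0.047758 + 0.004244 + 0.215129 + 0.002524 = 0.269655
The terms with actual drug use present sum to 0.006768, so
  P(actual drug use | positive screen) = 0.006768 / 0.269655 ≈ 0.025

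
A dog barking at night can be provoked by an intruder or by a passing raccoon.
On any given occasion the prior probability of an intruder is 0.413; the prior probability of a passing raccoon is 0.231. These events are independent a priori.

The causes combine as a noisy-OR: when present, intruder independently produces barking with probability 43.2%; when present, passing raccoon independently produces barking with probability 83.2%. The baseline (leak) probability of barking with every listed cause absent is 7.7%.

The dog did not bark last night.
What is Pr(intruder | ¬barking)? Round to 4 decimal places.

Pr(intruder | ¬barking) ≈ 0.2855

Under noisy-OR, P(barking | causes) = 1 − (1−0.077)·∏(1−qᵢ) over the active causes.
Sum P(¬barking|·) weighted by the priors over the 4 (intruder, passing raccoon) configurations:
  P(¬barking) = 0.923*0.587*0.769 + 0.155064*0.587*0.231 + 0.524264*0.413*0.769 + 0.088076*0.413*0.231
        = 0.416645 + 0.021026 + 0.166505 + 0.008403 = 0.612579
The terms with intruder present sum to 0.174908, so
  P(intruder | ¬barking) = 0.174908 / 0.612579 ≈ 0.2855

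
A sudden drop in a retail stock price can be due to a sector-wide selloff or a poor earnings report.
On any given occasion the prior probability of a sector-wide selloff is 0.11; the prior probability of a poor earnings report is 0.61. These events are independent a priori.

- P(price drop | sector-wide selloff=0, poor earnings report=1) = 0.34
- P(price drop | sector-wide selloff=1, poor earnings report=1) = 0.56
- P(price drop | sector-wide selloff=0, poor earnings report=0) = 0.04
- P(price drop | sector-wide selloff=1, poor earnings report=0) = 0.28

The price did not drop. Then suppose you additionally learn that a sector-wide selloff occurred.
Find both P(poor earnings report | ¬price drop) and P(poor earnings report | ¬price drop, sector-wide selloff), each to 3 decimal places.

P(poor earnings report | ¬price drop) ≈ 0.516; P(poor earnings report | ¬price drop, sector-wide selloff) ≈ 0.489

P(¬price drop) = 0.96·0.89·0.39 + 0.66·0.89·0.61 + 0.72·0.11·0.39 + 0.44·0.11·0.61 = 0.333216 + 0.358314 + 0.030888 + 0.029524 = 0.751942
Restricting to configurations with poor earnings report present: 0.358314 + 0.029524 = 0.387838.
P(poor earnings report | ¬price drop) = 0.387838 / 0.751942 ≈ 0.516

Now condition on the additional information:
Enumerate both values of poor earnings report and weight by the priors:
  P(¬price drop | sector-wide selloff) = 0.72·0.39 + 0.44·0.61
        = 0.280800 + 0.268400 = 0.549200
Keeping only the poor earnings report-present terms gives 0.268400, so
  P(poor earnings report | ¬price drop, sector-wide selloff) = 0.268400 / 0.549200 ≈ 0.489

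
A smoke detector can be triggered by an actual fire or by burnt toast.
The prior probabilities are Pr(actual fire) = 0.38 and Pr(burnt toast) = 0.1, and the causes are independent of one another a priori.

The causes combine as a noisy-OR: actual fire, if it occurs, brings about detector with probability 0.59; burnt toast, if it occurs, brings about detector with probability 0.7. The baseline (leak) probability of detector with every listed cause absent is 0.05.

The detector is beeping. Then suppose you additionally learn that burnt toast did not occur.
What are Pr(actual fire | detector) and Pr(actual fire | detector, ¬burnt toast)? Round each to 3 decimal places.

Under noisy-OR, P(detector | causes) = 1 − (1−0.05)·∏(1−qᵢ) over the active causes.
Numerator (weight on configurations with actual fire): 0.208791 + 0.033560 = 0.242351
Denominator P(detector): 0.05·0.62·0.9 + 0.715·0.62·0.1 + 0.6105·0.38·0.9 + 0.88315·0.38·0.1 = 0.314581
Posterior = 0.242351 / 0.314581 ≈ 0.770

With the extra evidence:
Numerator (weight on configurations with actual fire): 0.6105×0.38 = 0.231990
Normalizer over all consistent configurations: 0.05×0.62 + 0.6105×0.38 = 0.262990
Posterior = 0.231990 / 0.262990 ≈ 0.882

Pr(actual fire | detector) ≈ 0.770; Pr(actual fire | detector, ¬burnt toast) ≈ 0.882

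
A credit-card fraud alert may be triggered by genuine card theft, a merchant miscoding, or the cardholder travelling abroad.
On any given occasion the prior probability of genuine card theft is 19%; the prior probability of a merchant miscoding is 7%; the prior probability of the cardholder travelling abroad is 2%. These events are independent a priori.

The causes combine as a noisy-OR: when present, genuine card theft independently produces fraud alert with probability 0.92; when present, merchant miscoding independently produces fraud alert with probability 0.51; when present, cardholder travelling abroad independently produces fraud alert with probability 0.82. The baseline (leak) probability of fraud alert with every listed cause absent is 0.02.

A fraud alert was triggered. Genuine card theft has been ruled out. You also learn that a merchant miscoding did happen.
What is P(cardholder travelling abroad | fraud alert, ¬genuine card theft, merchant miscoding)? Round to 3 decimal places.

P(cardholder travelling abroad | fraud alert, ¬genuine card theft, merchant miscoding) ≈ 0.035

Under noisy-OR, P(fraud alert | causes) = 1 − (1−0.02)·∏(1−qᵢ) over the active causes.
Numerator (weight on configurations with cardholder travelling abroad): 0.913564*0.02 = 0.018271
The normalizing constant is 0.5198*0.98 + 0.913564*0.02 = 0.527675
P(cardholder travelling abroad | fraud alert, ¬genuine card theft, merchant miscoding) = 0.018271/0.527675 ≈ 0.035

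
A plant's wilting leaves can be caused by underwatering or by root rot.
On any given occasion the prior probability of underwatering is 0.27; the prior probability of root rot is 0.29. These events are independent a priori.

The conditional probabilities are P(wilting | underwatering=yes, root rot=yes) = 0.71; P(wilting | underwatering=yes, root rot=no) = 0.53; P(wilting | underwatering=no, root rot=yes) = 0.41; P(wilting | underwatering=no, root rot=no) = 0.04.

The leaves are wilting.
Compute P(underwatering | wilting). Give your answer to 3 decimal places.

P(wilting) = 0.04×0.73×0.71 + 0.41×0.73×0.29 + 0.53×0.27×0.71 + 0.71×0.27×0.29 = 0.020732 + 0.086797 + 0.101601 + 0.055593 = 0.264723
Of this, 0.157194 comes from 0.101601 + 0.055593 (the underwatering=true cases).
Hence the posterior is 0.157194/0.264723 ≈ 0.594.

P(underwatering | wilting) ≈ 0.594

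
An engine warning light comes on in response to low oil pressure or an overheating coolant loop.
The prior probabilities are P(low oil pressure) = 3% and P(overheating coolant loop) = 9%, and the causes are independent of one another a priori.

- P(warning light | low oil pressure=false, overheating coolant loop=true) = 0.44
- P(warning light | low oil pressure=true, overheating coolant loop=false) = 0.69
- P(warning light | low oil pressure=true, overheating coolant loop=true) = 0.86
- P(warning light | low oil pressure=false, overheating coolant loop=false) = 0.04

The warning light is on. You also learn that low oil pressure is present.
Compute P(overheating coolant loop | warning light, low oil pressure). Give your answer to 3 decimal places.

P(overheating coolant loop | warning light, low oil pressure) ≈ 0.110

By total probability over both values of overheating coolant loop:
  P(warning light | low oil pressure) = 0.69×0.91 + 0.86×0.09
        = 0.627900 + 0.077400 = 0.705300
Configurations with overheating coolant loop contribute 0.077400, so
  P(overheating coolant loop | warning light, low oil pressure) = 0.077400 / 0.705300 ≈ 0.110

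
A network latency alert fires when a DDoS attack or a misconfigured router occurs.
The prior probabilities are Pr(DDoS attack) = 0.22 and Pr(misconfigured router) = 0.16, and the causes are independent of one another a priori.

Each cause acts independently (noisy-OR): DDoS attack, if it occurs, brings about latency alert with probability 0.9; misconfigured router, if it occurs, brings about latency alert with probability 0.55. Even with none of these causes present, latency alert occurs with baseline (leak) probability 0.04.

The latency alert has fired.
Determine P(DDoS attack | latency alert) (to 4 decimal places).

P(DDoS attack | latency alert) ≈ 0.6740

Under noisy-OR, P(latency alert | causes) = 1 − (1−0.04)·∏(1−qᵢ) over the active causes.
P(latency alert) = 0.04*0.78*0.84 + 0.568*0.78*0.16 + 0.904*0.22*0.84 + 0.9568*0.22*0.16 = 0.026208 + 0.070886 + 0.167059 + 0.033679 = 0.297832
Of this, 0.200738 comes from 0.167059 + 0.033679 (the DDoS attack=true cases).
So P(DDoS attack | latency alert) = 0.200738/0.297832 ≈ 0.6740.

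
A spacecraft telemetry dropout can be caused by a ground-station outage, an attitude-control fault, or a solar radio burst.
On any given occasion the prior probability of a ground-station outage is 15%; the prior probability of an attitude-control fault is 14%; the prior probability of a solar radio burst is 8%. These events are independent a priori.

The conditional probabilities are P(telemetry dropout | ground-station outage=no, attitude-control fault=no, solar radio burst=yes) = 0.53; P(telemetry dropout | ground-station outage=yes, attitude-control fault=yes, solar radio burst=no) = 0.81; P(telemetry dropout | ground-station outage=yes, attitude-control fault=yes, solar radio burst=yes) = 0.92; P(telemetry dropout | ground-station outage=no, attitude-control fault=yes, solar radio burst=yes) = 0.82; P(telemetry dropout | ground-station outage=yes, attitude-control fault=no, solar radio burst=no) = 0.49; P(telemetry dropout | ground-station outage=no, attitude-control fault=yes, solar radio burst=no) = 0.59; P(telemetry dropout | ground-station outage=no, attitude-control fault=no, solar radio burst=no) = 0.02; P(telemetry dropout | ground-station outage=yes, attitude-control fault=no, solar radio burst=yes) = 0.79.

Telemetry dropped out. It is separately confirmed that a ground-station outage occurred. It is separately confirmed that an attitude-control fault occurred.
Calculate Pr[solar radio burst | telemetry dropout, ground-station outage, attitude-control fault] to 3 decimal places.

Pr[solar radio burst | telemetry dropout, ground-station outage, attitude-control fault] ≈ 0.090

Numerator (weight on configurations with solar radio burst): 0.92*0.08 = 0.073600
Denominator P(telemetry dropout | ground-station outage, attitude-control fault): 0.81*0.92 + 0.92*0.08 = 0.818800
Posterior = 0.073600 / 0.818800 ≈ 0.090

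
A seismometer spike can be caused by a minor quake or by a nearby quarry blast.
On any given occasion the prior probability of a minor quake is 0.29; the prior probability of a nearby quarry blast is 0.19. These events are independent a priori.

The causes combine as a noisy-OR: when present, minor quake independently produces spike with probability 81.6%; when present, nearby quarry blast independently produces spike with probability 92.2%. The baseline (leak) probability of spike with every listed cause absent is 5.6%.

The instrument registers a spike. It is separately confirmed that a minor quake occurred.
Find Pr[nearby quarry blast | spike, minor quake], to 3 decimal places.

Under noisy-OR, P(spike | causes) = 1 − (1−0.056)·∏(1−qᵢ) over the active causes.
Sum P(spike|·) weighted by the priors over both values of nearby quarry blast:
  P(spike | minor quake) = 0.826304*0.81 + 0.986452*0.19
        = 0.669306 + 0.187426 = 0.856732
Keeping only the nearby quarry blast-present terms gives 0.187426, so
  P(nearby quarry blast | spike, minor quake) = 0.187426 / 0.856732 ≈ 0.219

Pr[nearby quarry blast | spike, minor quake] ≈ 0.219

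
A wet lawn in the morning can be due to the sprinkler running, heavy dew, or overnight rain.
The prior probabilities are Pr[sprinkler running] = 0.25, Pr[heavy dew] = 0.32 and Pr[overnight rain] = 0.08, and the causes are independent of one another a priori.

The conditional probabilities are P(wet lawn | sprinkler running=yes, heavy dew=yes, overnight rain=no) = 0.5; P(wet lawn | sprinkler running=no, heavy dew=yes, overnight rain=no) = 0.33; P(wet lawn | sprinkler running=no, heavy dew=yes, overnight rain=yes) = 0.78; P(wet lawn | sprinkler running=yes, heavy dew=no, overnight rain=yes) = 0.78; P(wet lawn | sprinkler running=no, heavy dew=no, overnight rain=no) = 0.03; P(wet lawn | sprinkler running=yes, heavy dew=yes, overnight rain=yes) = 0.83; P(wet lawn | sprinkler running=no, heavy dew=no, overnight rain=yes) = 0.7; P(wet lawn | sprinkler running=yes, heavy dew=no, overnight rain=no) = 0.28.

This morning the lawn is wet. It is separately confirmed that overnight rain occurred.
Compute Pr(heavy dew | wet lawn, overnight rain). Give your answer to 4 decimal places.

Pr(heavy dew | wet lawn, overnight rain) ≈ 0.3412

P(wet lawn | overnight rain) = 0.7·0.75·0.68 + 0.78·0.75·0.32 + 0.78·0.25·0.68 + 0.83·0.25·0.32 = 0.357000 + 0.187200 + 0.132600 + 0.066400 = 0.743200
The heavy dew-present share is 0.187200 + 0.066400 = 0.253600.
Hence the posterior is 0.253600/0.743200 ≈ 0.3412.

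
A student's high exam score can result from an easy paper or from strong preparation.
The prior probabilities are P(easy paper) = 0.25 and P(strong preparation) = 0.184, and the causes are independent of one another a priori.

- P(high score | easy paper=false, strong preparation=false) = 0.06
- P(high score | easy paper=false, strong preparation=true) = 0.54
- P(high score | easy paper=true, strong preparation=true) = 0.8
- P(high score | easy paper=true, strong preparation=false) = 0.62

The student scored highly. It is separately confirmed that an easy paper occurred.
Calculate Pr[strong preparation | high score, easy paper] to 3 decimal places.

For the numerator, keep only strong preparation=true terms: 0.8*0.184 = 0.147200
Denominator P(high score | easy paper): 0.62*0.816 + 0.8*0.184 = 0.653120
P(strong preparation | high score, easy paper) = 0.147200/0.653120 ≈ 0.225

Pr[strong preparation | high score, easy paper] ≈ 0.225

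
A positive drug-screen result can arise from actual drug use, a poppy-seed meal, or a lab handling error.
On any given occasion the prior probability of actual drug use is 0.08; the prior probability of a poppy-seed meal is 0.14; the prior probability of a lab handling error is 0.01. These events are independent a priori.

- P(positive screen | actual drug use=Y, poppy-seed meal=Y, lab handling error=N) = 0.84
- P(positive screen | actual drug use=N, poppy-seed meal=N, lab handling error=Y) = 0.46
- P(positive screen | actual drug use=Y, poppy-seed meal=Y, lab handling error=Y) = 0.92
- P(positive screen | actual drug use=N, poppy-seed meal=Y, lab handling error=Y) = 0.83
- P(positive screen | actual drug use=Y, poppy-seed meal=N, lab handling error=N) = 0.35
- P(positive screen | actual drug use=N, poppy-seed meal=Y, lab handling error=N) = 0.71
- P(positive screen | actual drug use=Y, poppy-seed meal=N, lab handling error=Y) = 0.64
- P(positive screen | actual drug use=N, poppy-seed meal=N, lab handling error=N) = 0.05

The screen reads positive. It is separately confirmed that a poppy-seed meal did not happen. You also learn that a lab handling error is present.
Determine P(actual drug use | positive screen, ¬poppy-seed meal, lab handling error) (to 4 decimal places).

P(positive screen | ¬poppy-seed meal, lab handling error) = 0.46×0.92 + 0.64×0.08 = 0.423200 + 0.051200 = 0.474400
Restricting to configurations with actual drug use present: 0.64×0.08 = 0.051200.
Hence the posterior is 0.051200/0.474400 ≈ 0.1079.

P(actual drug use | positive screen, ¬poppy-seed meal, lab handling error) ≈ 0.1079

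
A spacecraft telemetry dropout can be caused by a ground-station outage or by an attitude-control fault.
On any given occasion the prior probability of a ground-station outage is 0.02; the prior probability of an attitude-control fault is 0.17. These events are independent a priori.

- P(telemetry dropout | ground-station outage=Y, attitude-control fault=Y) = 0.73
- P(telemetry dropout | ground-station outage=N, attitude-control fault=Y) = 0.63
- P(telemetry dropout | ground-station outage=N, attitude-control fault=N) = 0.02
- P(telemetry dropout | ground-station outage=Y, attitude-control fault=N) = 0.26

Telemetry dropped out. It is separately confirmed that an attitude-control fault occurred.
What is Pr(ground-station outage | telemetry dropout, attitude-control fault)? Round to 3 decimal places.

P(telemetry dropout | attitude-control fault) = 0.63×0.98 + 0.73×0.02 = 0.617400 + 0.014600 = 0.632000
The ground-station outage-present share is 0.73×0.02 = 0.014600.
Hence the posterior is 0.014600/0.632000 ≈ 0.023.

Pr(ground-station outage | telemetry dropout, attitude-control fault) ≈ 0.023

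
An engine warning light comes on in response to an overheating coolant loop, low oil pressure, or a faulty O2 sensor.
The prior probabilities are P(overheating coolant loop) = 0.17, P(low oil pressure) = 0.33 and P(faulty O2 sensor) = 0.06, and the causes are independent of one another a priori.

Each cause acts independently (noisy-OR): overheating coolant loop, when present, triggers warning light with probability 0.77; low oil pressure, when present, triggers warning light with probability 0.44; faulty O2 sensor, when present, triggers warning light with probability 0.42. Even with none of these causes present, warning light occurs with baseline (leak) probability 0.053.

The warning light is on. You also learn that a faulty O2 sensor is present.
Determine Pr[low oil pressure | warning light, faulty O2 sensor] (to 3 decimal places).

Under noisy-OR, P(warning light | causes) = 1 − (1−0.053)·∏(1−qᵢ) over the active causes.
P(warning light | faulty O2 sensor) = 0.45074·0.83·0.67 + 0.692414·0.83·0.33 + 0.87367·0.17·0.67 + 0.929255·0.17·0.33 = 0.250657 + 0.189652 + 0.099511 + 0.052131 = 0.591951
Of this, 0.241783 comes from 0.189652 + 0.052131 (the low oil pressure=true cases).
Hence the posterior is 0.241783/0.591951 ≈ 0.408.

Pr[low oil pressure | warning light, faulty O2 sensor] ≈ 0.408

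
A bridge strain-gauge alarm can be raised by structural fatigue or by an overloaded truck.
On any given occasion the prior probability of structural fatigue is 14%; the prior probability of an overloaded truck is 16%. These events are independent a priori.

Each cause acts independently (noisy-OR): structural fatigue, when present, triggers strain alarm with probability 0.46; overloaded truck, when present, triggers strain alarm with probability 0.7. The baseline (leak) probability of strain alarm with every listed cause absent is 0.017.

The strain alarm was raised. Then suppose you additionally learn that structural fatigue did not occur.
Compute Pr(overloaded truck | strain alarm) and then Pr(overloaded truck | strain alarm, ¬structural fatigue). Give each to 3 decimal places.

Under noisy-OR, P(strain alarm | causes) = 1 − (1−0.017)·∏(1−qᵢ) over the active causes.
By total probability over the 4 (structural fatigue, overloaded truck) configurations:
  P(strain alarm) = 0.017×0.86×0.84 + 0.7051×0.86×0.16 + 0.46918×0.14×0.84 + 0.840754×0.14×0.16
        = 0.012281 + 0.097022 + 0.055176 + 0.018833 = 0.183312
Keeping only the overloaded truck-present terms gives 0.115855, so
  P(overloaded truck | strain alarm) = 0.115855 / 0.183312 ≈ 0.632

Now condition on the additional information:
P(strain alarm | ¬structural fatigue) = 0.017·0.84 + 0.7051·0.16 = 0.014280 + 0.112816 = 0.127096
Restricting to configurations with overloaded truck present: 0.7051·0.16 = 0.112816.
P(overloaded truck | strain alarm, ¬structural fatigue) = 0.112816 / 0.127096 ≈ 0.888

Pr(overloaded truck | strain alarm) ≈ 0.632; Pr(overloaded truck | strain alarm, ¬structural fatigue) ≈ 0.888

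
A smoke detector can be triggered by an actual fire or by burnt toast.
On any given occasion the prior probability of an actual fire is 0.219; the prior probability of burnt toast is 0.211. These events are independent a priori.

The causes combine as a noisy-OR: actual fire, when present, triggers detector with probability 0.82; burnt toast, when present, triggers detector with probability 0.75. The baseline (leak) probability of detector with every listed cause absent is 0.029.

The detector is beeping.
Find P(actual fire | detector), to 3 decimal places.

Under noisy-OR, P(detector | causes) = 1 − (1−0.029)·∏(1−qᵢ) over the active causes.
For the numerator, keep only actual fire=true terms: 0.142591 + 0.044190 = 0.186781
Denominator P(detector): 0.029*0.781*0.789 + 0.75725*0.781*0.211 + 0.82522*0.219*0.789 + 0.956305*0.219*0.211 = 0.329439
P(actual fire | detector) = 0.186781/0.329439 ≈ 0.567

P(actual fire | detector) ≈ 0.567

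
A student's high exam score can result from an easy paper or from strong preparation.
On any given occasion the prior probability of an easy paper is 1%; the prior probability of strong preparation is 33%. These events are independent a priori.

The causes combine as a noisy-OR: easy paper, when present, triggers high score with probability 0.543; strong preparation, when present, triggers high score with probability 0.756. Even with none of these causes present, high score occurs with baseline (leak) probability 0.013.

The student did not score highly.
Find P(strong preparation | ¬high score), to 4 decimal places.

Under noisy-OR, P(high score | causes) = 1 − (1−0.013)·∏(1−qᵢ) over the active causes.
P(¬high score) = 0.987×0.99×0.67 + 0.240828×0.99×0.33 + 0.451059×0.01×0.67 + 0.110058×0.01×0.33 = 0.654677 + 0.078679 + 0.003022 + 0.000363 = 0.736741
Restricting to configurations with strong preparation present: 0.078679 + 0.000363 = 0.079042.
P(strong preparation | ¬high score) = 0.079042 / 0.736741 ≈ 0.1073

P(strong preparation | ¬high score) ≈ 0.1073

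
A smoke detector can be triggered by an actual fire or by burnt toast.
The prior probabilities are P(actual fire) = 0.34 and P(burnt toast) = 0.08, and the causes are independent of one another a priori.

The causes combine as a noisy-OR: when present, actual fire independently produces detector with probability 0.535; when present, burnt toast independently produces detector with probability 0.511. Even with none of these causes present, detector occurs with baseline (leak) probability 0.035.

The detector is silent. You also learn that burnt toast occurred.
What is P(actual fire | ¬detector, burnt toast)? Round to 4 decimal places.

Under noisy-OR, P(detector | causes) = 1 − (1−0.035)·∏(1−qᵢ) over the active causes.
By total probability over both values of actual fire:
  P(¬detector | burnt toast) = 0.471885·0.66 + 0.219427·0.34
        = 0.311444 + 0.074605 = 0.386049
Configurations with actual fire contribute 0.074605, so
  P(actual fire | ¬detector, burnt toast) = 0.074605 / 0.386049 ≈ 0.1933

P(actual fire | ¬detector, burnt toast) ≈ 0.1933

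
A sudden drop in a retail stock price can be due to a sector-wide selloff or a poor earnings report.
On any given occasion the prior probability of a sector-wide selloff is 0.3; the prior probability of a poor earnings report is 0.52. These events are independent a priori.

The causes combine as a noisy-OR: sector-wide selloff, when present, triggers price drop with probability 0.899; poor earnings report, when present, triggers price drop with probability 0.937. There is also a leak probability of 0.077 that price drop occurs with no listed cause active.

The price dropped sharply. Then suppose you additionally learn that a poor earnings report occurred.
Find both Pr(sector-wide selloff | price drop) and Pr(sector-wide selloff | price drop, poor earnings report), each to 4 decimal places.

Pr(sector-wide selloff | price drop) ≈ 0.4365; Pr(sector-wide selloff | price drop, poor earnings report) ≈ 0.3115

Under noisy-OR, P(price drop | causes) = 1 − (1−0.077)·∏(1−qᵢ) over the active causes.
Numerator (weight on configurations with sector-wide selloff): 0.130576 + 0.155084 = 0.285660
Normalizer over all consistent configurations: 0.077·0.7·0.48 + 0.941851·0.7·0.52 + 0.906777·0.3·0.48 + 0.994127·0.3·0.52 = 0.654366
Posterior = 0.285660 / 0.654366 ≈ 0.4365

Now also conditioning on poor earnings report=true:
Weight on sector-wide selloff=true, given the evidence: 0.994127*0.3 = 0.298238
Denominator P(price drop | poor earnings report): 0.941851*0.7 + 0.994127*0.3 = 0.957534
P(sector-wide selloff | price drop, poor earnings report) = 0.298238/0.957534 ≈ 0.3115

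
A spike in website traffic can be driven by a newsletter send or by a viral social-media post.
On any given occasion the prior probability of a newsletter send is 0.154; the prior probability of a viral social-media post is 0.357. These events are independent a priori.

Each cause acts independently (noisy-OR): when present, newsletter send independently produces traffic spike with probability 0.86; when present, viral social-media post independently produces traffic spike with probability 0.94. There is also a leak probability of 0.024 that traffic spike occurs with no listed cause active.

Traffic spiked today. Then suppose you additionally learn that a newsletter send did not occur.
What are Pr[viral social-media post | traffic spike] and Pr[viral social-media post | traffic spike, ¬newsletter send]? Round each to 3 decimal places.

Under noisy-OR, P(traffic spike | causes) = 1 − (1−0.024)·∏(1−qᵢ) over the active causes.
P(traffic spike) = 0.024*0.846*0.643 + 0.94144*0.846*0.357 + 0.86336*0.154*0.643 + 0.991802*0.154*0.357 = 0.013055 + 0.284336 + 0.085492 + 0.054527 = 0.437410
The viral social-media post-present share is 0.284336 + 0.054527 = 0.338863.
Hence the posterior is 0.338863/0.437410 ≈ 0.775.

With the extra evidence:
P(traffic spike | ¬newsletter send) = 0.024×0.643 + 0.94144×0.357 = 0.015432 + 0.336094 = 0.351526
Of this, 0.336094 comes from 0.94144×0.357 (the viral social-media post=true cases).
P(viral social-media post | traffic spike, ¬newsletter send) = 0.336094 / 0.351526 ≈ 0.956

Pr[viral social-media post | traffic spike] ≈ 0.775; Pr[viral social-media post | traffic spike, ¬newsletter send] ≈ 0.956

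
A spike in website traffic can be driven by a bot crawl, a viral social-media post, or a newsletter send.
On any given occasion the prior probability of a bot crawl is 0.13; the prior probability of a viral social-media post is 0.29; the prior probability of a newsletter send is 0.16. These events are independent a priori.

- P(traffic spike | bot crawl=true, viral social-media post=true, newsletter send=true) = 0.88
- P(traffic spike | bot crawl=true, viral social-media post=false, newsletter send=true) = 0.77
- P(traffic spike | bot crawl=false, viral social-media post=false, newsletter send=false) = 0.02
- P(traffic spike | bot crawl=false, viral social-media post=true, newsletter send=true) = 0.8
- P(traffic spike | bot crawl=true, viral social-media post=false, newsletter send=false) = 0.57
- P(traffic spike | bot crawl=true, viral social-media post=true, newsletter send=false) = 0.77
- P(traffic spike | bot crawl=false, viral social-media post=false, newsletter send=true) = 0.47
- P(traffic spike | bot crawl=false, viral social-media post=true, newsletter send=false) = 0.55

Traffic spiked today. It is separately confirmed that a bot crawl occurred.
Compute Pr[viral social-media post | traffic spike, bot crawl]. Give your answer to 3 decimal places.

For the numerator, keep only viral social-media post=true terms: 0.187572 + 0.040832 = 0.228404
The normalizing constant is 0.57*0.71*0.84 + 0.77*0.71*0.16 + 0.77*0.29*0.84 + 0.88*0.29*0.16 = 0.655824
Posterior = 0.228404 / 0.655824 ≈ 0.348

Pr[viral social-media post | traffic spike, bot crawl] ≈ 0.348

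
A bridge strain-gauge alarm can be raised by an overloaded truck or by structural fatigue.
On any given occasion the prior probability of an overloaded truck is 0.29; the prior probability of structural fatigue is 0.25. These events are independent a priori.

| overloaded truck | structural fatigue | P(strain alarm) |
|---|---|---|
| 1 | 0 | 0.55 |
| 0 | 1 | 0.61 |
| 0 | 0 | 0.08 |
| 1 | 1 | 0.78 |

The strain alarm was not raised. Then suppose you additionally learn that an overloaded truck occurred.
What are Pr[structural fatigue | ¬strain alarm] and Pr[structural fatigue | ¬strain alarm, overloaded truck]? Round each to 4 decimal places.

Pr[structural fatigue | ¬strain alarm] ≈ 0.1266; Pr[structural fatigue | ¬strain alarm, overloaded truck] ≈ 0.1401

Numerator (weight on configurations with structural fatigue): 0.069225 + 0.015950 = 0.085175
Normalizer over all consistent configurations: 0.92×0.71×0.75 + 0.39×0.71×0.25 + 0.45×0.29×0.75 + 0.22×0.29×0.25 = 0.672950
P(structural fatigue | ¬strain alarm) = 0.085175/0.672950 ≈ 0.1266

Now also conditioning on overloaded truck=true:
Numerator (weight on configurations with structural fatigue): 0.22*0.25 = 0.055000
Denominator P(¬strain alarm | overloaded truck): 0.45*0.75 + 0.22*0.25 = 0.392500
P(structural fatigue | ¬strain alarm, overloaded truck) = 0.055000/0.392500 ≈ 0.1401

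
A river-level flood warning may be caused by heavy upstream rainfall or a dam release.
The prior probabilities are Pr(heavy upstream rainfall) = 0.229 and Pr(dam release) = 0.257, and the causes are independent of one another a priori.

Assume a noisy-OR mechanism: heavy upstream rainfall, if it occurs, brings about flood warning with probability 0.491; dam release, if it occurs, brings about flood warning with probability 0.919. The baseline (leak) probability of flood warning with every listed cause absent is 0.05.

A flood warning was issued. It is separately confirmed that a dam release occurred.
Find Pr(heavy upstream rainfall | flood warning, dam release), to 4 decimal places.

Pr(heavy upstream rainfall | flood warning, dam release) ≈ 0.2362

Under noisy-OR, P(flood warning | causes) = 1 − (1−0.05)·∏(1−qᵢ) over the active causes.
P(flood warning | dam release) = 0.92305·0.771 + 0.960832·0.229 = 0.711672 + 0.220031 = 0.931703
Of this, 0.220031 comes from 0.960832·0.229 (the heavy upstream rainfall=true cases).
Hence the posterior is 0.220031/0.931703 ≈ 0.2362.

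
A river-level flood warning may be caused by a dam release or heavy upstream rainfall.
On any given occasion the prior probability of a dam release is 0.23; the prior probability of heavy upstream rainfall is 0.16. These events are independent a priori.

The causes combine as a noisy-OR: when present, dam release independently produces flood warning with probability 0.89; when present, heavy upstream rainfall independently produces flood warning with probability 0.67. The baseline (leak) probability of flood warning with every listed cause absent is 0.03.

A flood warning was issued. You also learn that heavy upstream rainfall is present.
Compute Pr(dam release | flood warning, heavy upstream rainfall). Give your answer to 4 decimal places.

Under noisy-OR, P(flood warning | causes) = 1 − (1−0.03)·∏(1−qᵢ) over the active causes.
Enumerate both values of dam release and weight by the priors:
  P(flood warning | heavy upstream rainfall) = 0.6799·0.77 + 0.964789·0.23
        = 0.523523 + 0.221901 = 0.745424
Configurations with dam release contribute 0.221901, so
  P(dam release | flood warning, heavy upstream rainfall) = 0.221901 / 0.745424 ≈ 0.2977

Pr(dam release | flood warning, heavy upstream rainfall) ≈ 0.2977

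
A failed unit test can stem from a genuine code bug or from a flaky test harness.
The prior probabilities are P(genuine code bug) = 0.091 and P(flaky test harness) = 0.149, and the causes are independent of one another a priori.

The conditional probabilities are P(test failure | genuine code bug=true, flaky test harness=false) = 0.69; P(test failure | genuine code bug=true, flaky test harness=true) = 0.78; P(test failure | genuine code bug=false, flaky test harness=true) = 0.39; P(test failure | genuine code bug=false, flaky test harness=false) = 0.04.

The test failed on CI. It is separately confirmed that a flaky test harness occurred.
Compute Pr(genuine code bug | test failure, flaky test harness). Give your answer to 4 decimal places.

Pr(genuine code bug | test failure, flaky test harness) ≈ 0.1668

P(test failure | flaky test harness) = 0.39*0.909 + 0.78*0.091 = 0.354510 + 0.070980 = 0.425490
The genuine code bug-present share is 0.78*0.091 = 0.070980.
Hence the posterior is 0.070980/0.425490 ≈ 0.1668.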